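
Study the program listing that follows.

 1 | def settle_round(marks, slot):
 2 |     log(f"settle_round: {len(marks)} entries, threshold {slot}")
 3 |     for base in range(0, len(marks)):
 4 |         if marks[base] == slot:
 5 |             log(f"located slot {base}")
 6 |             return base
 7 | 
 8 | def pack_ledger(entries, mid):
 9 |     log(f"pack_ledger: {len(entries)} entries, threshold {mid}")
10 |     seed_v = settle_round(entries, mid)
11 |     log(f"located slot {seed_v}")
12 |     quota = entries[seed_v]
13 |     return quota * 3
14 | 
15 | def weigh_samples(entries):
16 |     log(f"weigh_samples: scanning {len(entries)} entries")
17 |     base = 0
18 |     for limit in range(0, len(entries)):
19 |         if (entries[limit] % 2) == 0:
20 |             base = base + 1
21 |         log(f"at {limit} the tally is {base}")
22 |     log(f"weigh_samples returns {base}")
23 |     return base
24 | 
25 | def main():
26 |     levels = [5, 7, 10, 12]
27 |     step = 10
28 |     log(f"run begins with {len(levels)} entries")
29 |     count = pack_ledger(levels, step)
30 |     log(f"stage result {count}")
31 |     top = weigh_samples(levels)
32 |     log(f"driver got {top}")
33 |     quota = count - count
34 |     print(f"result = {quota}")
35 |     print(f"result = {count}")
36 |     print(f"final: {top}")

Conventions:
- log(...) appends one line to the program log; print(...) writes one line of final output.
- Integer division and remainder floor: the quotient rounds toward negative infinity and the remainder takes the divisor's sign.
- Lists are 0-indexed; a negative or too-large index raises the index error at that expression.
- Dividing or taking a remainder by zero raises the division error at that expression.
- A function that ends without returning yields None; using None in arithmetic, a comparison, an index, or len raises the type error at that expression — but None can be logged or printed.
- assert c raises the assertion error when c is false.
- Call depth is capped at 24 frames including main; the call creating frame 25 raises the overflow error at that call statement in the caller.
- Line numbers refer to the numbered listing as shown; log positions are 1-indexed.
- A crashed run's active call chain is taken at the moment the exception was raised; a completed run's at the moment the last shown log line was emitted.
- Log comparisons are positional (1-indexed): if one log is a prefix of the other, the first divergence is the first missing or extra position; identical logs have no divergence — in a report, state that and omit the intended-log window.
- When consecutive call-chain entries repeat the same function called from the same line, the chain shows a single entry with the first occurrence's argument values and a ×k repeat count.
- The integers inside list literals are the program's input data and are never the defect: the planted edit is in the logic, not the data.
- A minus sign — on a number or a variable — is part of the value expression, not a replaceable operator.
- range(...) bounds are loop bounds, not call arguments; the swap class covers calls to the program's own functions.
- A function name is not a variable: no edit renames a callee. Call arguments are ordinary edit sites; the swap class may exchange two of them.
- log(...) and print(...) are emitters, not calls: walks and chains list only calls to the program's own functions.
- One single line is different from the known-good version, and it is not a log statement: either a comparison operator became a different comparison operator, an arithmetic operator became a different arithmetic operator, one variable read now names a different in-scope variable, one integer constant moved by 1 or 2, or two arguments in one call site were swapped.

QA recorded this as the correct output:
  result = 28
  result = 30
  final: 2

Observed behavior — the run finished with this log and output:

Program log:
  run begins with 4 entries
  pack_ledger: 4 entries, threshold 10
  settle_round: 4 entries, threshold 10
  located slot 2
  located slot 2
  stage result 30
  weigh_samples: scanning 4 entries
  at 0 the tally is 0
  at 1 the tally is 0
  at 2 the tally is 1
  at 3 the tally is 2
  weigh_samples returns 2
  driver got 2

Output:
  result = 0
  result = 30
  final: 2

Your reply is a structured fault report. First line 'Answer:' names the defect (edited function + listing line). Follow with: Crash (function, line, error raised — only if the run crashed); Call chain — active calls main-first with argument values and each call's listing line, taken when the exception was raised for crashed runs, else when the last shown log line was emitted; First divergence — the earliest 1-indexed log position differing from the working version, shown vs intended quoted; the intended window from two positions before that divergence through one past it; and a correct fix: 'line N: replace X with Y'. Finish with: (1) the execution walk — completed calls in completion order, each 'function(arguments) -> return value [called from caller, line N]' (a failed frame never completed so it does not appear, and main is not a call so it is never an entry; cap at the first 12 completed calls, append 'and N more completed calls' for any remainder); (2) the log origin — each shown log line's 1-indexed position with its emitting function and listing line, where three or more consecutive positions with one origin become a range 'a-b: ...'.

Answer: the defect is in main at line 33.
Key observation: The logs agree in full; only the final output differs.
Call chain: main.
First divergence: there is none — every log position agrees.
Execution walk:
  settle_round([5, 7, 10, 12], 10) -> 2  [called from pack_ledger, line 10]
  pack_ledger([5, 7, 10, 12], 10) -> 30  [called from main, line 29]
  weigh_samples([5, 7, 10, 12]) -> 2  [called from main, line 31]
Log line origins:
  1: logged in main at line 28
  2: logged in pack_ledger at line 9
  3: logged in settle_round at line 2
  4: logged in settle_round at line 5
  5: logged in pack_ledger at line 11
  6: logged in main at line 30
  7: logged in weigh_samples at line 16
  8-11: logged in weigh_samples at line 21
  12: logged in weigh_samples at line 22
  13: logged in main at line 32
A correct fix: line 33: replace `count - count` with `count - top`.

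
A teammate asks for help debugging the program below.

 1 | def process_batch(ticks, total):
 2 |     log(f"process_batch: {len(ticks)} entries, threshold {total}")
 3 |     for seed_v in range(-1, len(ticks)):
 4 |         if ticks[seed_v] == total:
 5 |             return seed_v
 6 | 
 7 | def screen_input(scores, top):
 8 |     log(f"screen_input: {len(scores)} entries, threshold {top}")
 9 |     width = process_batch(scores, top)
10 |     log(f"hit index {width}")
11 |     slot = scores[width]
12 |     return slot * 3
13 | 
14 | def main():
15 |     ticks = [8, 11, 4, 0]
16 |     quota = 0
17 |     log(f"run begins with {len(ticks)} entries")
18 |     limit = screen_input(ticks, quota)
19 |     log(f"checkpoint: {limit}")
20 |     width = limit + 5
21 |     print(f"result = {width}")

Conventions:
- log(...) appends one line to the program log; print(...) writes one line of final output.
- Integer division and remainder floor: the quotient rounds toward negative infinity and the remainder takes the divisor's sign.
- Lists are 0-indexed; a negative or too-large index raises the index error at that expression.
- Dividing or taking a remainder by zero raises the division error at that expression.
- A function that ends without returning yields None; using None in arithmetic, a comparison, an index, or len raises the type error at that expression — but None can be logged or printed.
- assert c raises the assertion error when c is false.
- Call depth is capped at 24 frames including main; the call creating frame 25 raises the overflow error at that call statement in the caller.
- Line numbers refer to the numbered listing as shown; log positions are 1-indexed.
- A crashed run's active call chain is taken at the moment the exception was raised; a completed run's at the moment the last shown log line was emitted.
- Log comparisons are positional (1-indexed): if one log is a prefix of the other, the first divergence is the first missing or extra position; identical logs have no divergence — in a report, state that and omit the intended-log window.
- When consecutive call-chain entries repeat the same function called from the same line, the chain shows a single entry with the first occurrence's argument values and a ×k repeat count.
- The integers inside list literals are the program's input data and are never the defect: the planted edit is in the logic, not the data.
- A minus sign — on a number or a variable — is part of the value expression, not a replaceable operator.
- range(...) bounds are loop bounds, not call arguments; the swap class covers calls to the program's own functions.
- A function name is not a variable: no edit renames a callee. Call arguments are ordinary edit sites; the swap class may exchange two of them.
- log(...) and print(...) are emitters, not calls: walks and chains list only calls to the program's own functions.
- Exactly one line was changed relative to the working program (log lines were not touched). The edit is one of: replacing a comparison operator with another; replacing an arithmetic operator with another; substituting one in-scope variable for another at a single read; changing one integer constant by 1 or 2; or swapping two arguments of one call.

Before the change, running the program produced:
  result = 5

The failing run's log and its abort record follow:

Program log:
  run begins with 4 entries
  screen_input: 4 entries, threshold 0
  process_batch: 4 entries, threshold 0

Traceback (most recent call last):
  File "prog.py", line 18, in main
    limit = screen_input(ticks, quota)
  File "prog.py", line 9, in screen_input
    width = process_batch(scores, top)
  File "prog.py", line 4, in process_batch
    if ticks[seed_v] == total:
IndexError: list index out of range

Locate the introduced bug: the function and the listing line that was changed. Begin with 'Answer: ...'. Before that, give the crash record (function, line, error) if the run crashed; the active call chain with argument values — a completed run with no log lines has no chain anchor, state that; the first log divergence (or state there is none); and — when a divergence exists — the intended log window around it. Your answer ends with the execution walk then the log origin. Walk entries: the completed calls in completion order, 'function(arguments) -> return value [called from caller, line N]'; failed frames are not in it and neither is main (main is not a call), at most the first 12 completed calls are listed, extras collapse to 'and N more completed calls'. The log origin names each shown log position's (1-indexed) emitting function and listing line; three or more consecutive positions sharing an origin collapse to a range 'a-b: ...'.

Answer: the defect is in process_batch at line 3.
The tell: The faulty run's log stops after 3 lines; the working version's next line would be 'hit index 3'.
Crash: process_batch, line 4, IndexError.
Call chain: main -> screen_input([8, 11, 4, 0], 0) (called at line 18) -> process_batch([8, 11, 4, 0], 0) (called at line 9).
First divergence: position 4 — the faulty run's log ends after 3 lines; the working version continues with 'hit index 3'.
Intended log window:
  2: screen_input: 4 entries, threshold 0
  3: process_batch: 4 entries, threshold 0
  4: hit index 3
  5: checkpoint: 0
Execution walk:
  (no call completed)
Log origin:
  1: from main, line 17
  2: from screen_input, line 8
  3: from process_batch, line 2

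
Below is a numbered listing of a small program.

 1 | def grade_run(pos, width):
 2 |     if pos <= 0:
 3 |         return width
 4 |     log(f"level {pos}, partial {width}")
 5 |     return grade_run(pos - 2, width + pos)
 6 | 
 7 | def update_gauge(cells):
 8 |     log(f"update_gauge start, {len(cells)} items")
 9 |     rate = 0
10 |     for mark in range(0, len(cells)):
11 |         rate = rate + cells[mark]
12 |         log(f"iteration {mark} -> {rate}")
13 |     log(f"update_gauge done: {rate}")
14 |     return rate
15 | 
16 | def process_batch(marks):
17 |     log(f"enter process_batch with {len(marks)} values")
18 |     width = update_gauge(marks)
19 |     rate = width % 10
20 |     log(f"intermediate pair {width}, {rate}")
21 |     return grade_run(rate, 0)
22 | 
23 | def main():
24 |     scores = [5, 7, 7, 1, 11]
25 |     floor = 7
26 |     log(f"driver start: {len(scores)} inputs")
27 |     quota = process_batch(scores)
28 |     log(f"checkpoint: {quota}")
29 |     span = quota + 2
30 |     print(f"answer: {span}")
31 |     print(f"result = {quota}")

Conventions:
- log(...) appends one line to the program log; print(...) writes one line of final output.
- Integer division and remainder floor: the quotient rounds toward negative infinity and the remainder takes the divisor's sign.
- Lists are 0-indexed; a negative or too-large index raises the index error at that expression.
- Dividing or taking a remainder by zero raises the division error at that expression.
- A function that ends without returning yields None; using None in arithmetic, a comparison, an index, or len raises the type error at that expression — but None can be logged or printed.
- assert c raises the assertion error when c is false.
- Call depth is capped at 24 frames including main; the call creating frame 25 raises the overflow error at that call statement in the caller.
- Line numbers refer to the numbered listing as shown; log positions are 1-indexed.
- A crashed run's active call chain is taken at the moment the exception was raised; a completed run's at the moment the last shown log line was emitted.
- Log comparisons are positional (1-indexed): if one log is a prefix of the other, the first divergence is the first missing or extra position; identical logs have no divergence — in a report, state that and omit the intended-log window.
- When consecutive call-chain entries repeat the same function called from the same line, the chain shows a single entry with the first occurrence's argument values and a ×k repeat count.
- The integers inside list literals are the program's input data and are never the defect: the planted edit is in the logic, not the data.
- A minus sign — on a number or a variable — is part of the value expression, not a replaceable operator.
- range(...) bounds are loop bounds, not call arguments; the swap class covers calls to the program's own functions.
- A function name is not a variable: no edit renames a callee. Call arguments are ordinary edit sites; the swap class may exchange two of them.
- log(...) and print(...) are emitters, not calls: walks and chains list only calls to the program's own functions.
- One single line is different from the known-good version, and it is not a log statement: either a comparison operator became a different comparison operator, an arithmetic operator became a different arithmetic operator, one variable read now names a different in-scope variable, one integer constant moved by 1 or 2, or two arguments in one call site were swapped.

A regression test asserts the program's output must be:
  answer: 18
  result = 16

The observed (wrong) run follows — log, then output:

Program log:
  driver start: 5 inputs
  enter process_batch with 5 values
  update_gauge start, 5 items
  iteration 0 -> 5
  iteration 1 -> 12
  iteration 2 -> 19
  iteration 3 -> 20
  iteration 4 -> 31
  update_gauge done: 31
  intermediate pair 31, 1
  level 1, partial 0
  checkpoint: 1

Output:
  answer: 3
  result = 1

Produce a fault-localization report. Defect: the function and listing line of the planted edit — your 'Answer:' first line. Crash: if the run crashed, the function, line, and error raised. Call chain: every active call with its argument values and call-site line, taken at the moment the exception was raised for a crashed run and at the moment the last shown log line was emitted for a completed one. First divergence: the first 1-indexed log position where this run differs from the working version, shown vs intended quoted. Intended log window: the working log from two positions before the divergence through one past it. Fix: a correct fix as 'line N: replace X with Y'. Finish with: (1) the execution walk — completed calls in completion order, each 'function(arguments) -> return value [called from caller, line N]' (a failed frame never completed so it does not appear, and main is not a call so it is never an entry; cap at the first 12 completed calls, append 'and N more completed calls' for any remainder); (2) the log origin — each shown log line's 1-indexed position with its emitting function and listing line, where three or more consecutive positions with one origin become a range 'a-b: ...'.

Answer: the defect is in process_batch at line 19.
The tell: The earliest visible damage is log position 10 — 'intermediate pair 31, 1' rather than the intended 'intermediate pair 31, 7'.
Call chain: main.
First divergence: position 10 — shown 'intermediate pair 31, 1', intended 'intermediate pair 31, 7'.
Intended log window:
  8: iteration 4 -> 31
  9: update_gauge done: 31
  10: intermediate pair 31, 7
  11: level 7, partial 0
Execution walk:
  update_gauge([5, 7, 7, 1, 11]) -> 31  [called from process_batch, line 18]
  grade_run(-1, 1) -> 1  [called from grade_run, line 5]
  grade_run(1, 0) -> 1  [called from process_batch, line 21]
  process_batch([5, 7, 7, 1, 11]) -> 1  [called from main, line 27]
Origin of each log line:
  1: from main, line 26
  2: from process_batch, line 17
  3: from update_gauge, line 8
  4-8: from update_gauge, line 12
  9: from update_gauge, line 13
  10: from process_batch, line 20
  11: from grade_run, line 4
  12: from main, line 28
A correct fix: line 19: replace `10` with `8`.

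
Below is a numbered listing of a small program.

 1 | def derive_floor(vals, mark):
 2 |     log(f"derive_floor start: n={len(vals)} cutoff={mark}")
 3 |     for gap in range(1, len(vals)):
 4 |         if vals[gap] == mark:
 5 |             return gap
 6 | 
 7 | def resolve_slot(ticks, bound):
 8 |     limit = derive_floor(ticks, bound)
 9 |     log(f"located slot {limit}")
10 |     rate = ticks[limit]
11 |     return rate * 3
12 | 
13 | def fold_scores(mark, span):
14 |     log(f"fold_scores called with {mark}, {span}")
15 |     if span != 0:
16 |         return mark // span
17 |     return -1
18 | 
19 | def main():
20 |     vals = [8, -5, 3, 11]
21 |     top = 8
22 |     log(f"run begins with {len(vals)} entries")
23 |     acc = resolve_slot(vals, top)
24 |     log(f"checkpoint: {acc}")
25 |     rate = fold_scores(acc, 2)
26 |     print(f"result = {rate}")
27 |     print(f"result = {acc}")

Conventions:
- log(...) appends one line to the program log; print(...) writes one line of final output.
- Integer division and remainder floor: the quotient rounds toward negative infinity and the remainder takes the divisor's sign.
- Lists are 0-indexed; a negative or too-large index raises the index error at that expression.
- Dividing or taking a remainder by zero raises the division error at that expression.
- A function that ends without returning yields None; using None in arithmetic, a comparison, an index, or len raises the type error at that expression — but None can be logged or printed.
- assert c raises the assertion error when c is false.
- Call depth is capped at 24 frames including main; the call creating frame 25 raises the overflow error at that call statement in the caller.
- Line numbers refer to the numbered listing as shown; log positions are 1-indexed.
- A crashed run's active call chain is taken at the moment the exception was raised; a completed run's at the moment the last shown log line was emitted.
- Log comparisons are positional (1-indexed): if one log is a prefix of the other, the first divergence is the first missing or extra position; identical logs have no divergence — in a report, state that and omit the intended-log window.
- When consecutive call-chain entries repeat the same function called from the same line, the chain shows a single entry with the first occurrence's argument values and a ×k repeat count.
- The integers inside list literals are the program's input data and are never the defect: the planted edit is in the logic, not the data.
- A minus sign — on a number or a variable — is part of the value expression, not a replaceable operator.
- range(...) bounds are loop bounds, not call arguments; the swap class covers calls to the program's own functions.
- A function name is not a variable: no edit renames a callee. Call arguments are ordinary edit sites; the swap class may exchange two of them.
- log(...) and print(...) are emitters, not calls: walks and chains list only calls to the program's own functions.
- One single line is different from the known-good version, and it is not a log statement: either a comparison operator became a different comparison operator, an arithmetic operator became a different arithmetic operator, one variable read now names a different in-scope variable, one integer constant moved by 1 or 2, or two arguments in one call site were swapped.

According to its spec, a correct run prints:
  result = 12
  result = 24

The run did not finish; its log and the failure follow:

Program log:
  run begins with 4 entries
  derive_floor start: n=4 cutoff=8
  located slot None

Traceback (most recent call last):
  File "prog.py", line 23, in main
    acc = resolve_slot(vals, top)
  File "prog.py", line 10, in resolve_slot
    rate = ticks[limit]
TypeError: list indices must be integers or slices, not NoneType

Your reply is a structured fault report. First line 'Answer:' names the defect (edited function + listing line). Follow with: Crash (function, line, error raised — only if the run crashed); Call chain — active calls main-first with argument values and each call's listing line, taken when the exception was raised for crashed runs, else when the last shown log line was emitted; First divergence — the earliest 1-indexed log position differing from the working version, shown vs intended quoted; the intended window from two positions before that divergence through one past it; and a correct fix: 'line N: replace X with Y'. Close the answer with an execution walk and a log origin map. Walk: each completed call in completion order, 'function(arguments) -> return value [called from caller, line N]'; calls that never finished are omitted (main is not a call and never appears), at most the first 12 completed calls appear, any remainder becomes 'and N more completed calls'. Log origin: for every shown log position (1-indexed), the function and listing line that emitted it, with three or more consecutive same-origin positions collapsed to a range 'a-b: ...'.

Answer: the defect is in derive_floor at line 3.
Key fact: The earliest visible damage is log position 3 — 'located slot None' rather than the intended 'located slot 0'.
Crash: resolve_slot, line 10, TypeError.
Call chain: main -> resolve_slot([8, -5, 3, 11], 8) (called at line 23).
First divergence: position 3 — the shown line 'located slot None' should read 'located slot 0'.
Intended log window:
  1: run begins with 4 entries
  2: derive_floor start: n=4 cutoff=8
  3: located slot 0
  4: checkpoint: 24
Execution walk:
  derive_floor([8, -5, 3, 11], 8) -> None  [called from resolve_slot, line 8]
Log origins:
  1: emitted by main (line 22)
  2: emitted by derive_floor (line 2)
  3: emitted by resolve_slot (line 9)
A correct fix: line 3: replace `1` with `0`.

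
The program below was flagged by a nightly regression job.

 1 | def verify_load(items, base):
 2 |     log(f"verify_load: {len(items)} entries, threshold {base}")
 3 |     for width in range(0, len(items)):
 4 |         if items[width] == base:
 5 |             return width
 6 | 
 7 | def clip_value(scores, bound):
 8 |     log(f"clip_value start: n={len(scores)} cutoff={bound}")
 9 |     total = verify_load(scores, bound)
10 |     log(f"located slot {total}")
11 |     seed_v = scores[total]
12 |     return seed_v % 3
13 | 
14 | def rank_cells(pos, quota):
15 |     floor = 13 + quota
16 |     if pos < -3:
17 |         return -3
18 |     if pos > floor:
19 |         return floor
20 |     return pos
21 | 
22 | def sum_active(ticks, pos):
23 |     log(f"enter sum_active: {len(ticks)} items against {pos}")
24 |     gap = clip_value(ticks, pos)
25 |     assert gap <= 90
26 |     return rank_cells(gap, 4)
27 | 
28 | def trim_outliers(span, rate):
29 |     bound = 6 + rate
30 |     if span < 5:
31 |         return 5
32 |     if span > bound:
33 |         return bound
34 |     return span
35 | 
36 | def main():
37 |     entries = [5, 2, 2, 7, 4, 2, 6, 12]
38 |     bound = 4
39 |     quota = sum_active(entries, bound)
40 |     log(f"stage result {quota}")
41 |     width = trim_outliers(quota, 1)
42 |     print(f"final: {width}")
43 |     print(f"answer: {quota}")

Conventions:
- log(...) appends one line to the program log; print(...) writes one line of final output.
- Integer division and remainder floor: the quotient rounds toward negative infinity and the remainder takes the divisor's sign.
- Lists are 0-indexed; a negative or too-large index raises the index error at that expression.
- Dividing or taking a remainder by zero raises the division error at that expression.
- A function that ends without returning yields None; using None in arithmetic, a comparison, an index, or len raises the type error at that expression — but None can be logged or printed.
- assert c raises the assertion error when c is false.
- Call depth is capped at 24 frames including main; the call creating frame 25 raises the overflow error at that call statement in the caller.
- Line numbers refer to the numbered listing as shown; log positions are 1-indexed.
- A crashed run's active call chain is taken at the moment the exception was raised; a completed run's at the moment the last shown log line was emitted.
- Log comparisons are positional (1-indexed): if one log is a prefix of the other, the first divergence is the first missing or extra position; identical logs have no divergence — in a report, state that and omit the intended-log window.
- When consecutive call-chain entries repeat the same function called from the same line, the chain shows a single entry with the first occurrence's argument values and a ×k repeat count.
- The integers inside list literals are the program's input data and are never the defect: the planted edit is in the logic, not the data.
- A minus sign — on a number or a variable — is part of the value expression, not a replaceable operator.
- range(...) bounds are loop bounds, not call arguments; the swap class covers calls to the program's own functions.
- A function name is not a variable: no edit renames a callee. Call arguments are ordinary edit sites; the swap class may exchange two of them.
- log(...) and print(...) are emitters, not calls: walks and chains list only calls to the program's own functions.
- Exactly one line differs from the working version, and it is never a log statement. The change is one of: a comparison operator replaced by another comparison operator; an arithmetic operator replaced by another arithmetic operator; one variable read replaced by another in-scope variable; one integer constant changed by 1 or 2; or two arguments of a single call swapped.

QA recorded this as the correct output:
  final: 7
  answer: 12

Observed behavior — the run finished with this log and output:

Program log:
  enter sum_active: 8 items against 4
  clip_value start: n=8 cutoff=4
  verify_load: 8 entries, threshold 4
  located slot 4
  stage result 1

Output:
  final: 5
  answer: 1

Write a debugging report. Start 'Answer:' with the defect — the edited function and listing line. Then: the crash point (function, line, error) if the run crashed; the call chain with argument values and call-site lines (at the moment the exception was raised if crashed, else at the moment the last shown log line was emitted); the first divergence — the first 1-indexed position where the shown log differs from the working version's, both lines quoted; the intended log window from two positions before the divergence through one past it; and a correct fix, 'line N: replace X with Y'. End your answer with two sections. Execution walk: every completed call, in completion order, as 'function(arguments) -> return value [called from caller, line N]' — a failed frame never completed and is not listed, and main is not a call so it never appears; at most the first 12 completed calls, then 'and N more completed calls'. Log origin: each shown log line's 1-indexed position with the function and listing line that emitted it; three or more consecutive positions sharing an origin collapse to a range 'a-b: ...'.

Answer: the defect is in clip_value at line 12.
Core observation: Everything matches until log position 5, which reads 'stage result 1' in place of 'stage result 12'.
Call chain: main.
First divergence: position 5 — the shown line 'stage result 1' should read 'stage result 12'.
Intended log window:
  3: verify_load: 8 entries, threshold 4
  4: located slot 4
  5: stage result 12
Execution walk:
  verify_load([5, 2, 2, 7, 4, 2, 6, 12], 4) -> 4  [called from clip_value, line 9]
  clip_value([5, 2, 2, 7, 4, 2, 6, 12], 4) -> 1  [called from sum_active, line 24]
  rank_cells(1, 4) -> 1  [called from sum_active, line 26]
  sum_active([5, 2, 2, 7, 4, 2, 6, 12], 4) -> 1  [called from main, line 39]
  trim_outliers(1, 1) -> 5  [called from main, line 41]
Log origin:
  1 — sum_active, line 23
  2 — clip_value, line 8
  3 — verify_load, line 2
  4 — clip_value, line 10
  5 — main, line 40
A correct fix: line 12: replace `%` with `*`.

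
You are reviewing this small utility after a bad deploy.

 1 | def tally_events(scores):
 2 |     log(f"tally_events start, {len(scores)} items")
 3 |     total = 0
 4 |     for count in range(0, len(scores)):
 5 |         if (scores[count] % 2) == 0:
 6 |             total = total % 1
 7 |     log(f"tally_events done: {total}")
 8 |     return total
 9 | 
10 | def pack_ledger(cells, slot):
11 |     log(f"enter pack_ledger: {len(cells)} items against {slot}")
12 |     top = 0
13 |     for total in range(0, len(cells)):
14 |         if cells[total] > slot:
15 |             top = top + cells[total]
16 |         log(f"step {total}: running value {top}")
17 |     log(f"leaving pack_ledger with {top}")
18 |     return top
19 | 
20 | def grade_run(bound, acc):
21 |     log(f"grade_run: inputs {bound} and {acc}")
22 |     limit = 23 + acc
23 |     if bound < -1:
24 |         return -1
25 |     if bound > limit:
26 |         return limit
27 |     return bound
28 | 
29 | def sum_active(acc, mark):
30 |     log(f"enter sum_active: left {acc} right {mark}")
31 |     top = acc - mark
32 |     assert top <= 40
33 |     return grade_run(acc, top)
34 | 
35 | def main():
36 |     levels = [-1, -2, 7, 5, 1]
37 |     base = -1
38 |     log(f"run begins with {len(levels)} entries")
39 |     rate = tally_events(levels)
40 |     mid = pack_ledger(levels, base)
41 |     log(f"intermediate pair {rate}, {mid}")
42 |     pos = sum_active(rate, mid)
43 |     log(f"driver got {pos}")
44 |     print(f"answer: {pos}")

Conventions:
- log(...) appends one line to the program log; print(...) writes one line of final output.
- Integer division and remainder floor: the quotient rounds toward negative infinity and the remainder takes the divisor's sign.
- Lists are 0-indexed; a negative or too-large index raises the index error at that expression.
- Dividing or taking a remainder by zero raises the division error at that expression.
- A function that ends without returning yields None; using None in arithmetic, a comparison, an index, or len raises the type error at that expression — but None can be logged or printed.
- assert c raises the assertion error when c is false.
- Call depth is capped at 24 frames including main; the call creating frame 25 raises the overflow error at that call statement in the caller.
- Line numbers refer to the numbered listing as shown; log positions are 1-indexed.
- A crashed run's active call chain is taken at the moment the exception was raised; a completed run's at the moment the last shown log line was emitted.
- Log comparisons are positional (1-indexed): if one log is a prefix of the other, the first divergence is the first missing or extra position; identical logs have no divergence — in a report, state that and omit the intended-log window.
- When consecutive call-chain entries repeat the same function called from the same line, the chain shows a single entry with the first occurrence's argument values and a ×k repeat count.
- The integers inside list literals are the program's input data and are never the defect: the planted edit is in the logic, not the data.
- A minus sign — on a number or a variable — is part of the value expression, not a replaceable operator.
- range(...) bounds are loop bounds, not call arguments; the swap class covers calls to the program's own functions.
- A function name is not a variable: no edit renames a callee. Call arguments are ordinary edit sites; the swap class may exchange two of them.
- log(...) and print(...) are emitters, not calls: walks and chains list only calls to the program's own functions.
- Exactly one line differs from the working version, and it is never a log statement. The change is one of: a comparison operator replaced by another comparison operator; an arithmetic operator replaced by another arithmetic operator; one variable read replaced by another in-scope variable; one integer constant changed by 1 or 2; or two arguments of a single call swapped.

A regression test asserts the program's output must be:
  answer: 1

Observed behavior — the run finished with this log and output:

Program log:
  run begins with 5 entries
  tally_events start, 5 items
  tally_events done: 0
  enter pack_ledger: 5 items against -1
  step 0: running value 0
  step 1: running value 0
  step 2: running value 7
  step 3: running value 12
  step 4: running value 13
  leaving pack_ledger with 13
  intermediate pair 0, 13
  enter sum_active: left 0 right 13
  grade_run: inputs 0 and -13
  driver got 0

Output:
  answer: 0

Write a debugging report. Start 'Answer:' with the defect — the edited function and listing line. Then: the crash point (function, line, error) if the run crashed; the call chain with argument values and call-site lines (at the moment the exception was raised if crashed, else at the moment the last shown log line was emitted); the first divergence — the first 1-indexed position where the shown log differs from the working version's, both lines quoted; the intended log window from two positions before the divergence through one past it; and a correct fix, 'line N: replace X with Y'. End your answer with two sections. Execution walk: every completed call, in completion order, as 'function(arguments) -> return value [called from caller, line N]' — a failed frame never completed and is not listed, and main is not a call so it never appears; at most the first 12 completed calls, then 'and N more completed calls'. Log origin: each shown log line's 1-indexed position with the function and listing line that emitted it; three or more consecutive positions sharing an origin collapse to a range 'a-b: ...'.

Answer: the defect is in tally_events at line 6.
Key observation: Everything matches until log position 3, which reads 'tally_events done: 0' in place of 'tally_events done: 1'.
Call chain: main.
First divergence: position 3 — the shown line 'tally_events done: 0' should read 'tally_events done: 1'.
Intended log window:
  1: run begins with 5 entries
  2: tally_events start, 5 items
  3: tally_events done: 1
  4: enter pack_ledger: 5 items against -1
Execution walk:
  tally_events([-1, -2, 7, 5, 1]) -> 0  [called from main, line 39]
  pack_ledger([-1, -2, 7, 5, 1], -1) -> 13  [called from main, line 40]
  grade_run(0, -13) -> 0  [called from sum_active, line 33]
  sum_active(0, 13) -> 0  [called from main, line 42]
Log line origins:
  1: emitted by main (line 38)
  2: emitted by tally_events (line 2)
  3: emitted by tally_events (line 7)
  4: emitted by pack_ledger (line 11)
  5-9: emitted by pack_ledger (line 16)
  10: emitted by pack_ledger (line 17)
  11: emitted by main (line 41)
  12: emitted by sum_active (line 30)
  13: emitted by grade_run (line 21)
  14: emitted by main (line 43)
A correct fix: line 6: replace `%` with `+`.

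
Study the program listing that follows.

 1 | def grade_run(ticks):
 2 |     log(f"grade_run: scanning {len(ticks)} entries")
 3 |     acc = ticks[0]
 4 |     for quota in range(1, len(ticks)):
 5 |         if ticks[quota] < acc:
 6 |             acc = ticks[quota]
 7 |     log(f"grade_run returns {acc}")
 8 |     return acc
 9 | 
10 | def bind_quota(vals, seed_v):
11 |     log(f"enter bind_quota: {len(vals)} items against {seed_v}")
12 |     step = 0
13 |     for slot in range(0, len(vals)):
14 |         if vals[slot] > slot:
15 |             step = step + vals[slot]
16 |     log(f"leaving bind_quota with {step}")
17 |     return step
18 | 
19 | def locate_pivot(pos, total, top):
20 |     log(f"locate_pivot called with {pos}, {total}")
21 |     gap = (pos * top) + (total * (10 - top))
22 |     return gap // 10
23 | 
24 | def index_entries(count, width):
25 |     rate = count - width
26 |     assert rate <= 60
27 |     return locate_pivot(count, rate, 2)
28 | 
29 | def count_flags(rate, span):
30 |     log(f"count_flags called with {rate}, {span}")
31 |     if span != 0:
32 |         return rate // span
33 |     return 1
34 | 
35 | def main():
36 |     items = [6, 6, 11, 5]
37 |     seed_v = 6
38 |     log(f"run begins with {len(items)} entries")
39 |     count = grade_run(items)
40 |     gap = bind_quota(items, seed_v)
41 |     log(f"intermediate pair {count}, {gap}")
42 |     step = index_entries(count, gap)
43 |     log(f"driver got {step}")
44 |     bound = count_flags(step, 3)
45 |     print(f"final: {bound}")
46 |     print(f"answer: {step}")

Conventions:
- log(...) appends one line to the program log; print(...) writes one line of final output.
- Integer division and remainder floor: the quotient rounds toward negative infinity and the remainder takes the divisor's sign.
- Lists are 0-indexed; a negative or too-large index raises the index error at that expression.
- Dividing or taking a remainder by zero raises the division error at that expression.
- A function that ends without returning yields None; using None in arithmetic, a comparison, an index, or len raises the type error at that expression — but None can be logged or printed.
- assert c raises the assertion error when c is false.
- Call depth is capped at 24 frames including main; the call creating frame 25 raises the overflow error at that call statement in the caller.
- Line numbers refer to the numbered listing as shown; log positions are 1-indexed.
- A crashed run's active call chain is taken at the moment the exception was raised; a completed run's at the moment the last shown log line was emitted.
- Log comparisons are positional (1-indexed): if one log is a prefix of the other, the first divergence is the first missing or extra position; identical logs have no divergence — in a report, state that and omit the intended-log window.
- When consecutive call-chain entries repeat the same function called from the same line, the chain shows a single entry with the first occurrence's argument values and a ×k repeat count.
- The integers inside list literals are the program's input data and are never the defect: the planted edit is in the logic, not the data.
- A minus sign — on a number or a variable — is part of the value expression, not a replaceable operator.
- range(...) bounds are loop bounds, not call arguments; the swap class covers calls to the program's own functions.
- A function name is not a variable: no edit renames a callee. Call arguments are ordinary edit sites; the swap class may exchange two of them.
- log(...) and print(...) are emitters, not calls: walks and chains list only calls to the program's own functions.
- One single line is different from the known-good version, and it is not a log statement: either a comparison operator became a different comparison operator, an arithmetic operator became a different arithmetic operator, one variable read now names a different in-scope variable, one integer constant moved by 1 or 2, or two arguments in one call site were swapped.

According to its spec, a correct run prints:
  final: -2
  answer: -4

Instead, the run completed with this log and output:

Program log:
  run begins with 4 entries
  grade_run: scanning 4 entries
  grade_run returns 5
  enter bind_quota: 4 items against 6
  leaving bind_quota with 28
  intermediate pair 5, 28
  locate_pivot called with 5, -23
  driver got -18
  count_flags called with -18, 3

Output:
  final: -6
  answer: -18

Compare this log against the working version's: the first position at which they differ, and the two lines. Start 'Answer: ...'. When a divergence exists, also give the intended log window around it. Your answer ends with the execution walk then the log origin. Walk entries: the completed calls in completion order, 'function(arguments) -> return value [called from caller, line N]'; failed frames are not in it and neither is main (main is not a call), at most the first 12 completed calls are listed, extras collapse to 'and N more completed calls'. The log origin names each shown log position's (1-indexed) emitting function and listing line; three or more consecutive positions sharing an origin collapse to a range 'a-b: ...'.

Answer: position 5 — shown 'leaving bind_quota with 28', intended 'leaving bind_quota with 11'.
Intended log window:
  3: grade_run returns 5
  4: enter bind_quota: 4 items against 6
  5: leaving bind_quota with 11
  6: intermediate pair 5, 11
Execution walk:
  grade_run([6, 6, 11, 5]) -> 5  [called from main, line 39]
  bind_quota([6, 6, 11, 5], 6) -> 28  [called from main, line 40]
  locate_pivot(5, -23, 2) -> -18  [called from index_entries, line 27]
  index_entries(5, 28) -> -18  [called from main, line 42]
  count_flags(-18, 3) -> -6  [called from main, line 44]
Log origins:
  1: logged in main at line 38
  2: logged in grade_run at line 2
  3: logged in grade_run at line 7
  4: logged in bind_quota at line 11
  5: logged in bind_quota at line 16
  6: logged in main at line 41
  7: logged in locate_pivot at line 20
  8: logged in main at line 43
  9: logged in count_flags at line 30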